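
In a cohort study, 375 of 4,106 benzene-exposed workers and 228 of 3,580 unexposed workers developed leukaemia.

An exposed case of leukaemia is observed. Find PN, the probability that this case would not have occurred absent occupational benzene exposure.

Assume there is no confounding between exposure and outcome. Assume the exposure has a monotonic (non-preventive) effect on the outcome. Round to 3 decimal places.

p₁ = P(outcome | exposed) = 375/4106 = 0.09133
p₀ = P(outcome | unexposed) = 228/3580 = 0.063687
Under exogeneity and monotonicity, PN = (p₁ − p₀) / p₁.
PN = (0.09133 − 0.063687) / 0.09133 = 0.027643 / 0.09133 ≈ 0.3027

PN ≈ 0.303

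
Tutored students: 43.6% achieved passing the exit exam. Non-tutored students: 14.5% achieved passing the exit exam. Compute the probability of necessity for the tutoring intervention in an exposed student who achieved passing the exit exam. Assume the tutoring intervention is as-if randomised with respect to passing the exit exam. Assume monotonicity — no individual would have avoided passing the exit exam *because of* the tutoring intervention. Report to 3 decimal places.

PN ≈ 0.667

p₁ = 0.436, p₀ = 0.145.
Under exogeneity and monotonicity, PN = (p₁ − p₀) / p₁.
PN = (0.436 − 0.145) / 0.436 = 0.291 / 0.436 ≈ 0.6674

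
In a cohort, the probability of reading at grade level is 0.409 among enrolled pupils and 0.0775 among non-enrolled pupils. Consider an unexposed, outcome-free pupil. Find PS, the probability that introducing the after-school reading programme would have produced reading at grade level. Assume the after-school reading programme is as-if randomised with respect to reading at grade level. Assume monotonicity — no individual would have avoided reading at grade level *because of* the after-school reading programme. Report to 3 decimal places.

PS ≈ 0.359

Let p₁ = 0.409, p₀ = 0.0775.
Under exogeneity and monotonicity, PS = (p₁ − p₀) / (1 − p₀).
PS = (0.409 − 0.0775) / (1 − 0.0775) = 0.3315 / 0.9225 ≈ 0.3593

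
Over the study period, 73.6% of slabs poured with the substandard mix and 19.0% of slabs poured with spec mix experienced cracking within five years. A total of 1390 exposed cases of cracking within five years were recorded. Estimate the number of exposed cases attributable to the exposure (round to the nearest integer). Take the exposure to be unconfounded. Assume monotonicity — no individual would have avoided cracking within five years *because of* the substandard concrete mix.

about 1031 cases

p₁ = 0.736, p₀ = 0.19.
PN = (p₁ − p₀)/p₁ = (0.736 − 0.19) / 0.736 ≈ 0.74185.
Attributable cases ≈ PN × (exposed cases) = 0.74185 × 1390 ≈ 1031.17.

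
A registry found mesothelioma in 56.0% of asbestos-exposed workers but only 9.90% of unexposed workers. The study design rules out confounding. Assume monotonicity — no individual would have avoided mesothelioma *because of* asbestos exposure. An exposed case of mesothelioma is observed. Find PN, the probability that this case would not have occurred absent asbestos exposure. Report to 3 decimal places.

p₁ = 0.56, p₀ = 0.099.
Under exogeneity and monotonicity, PN = (p₁ − p₀) / p₁.
PN = (0.56 − 0.099) / 0.56 = 0.461 / 0.56 ≈ 0.8232

PN ≈ 0.823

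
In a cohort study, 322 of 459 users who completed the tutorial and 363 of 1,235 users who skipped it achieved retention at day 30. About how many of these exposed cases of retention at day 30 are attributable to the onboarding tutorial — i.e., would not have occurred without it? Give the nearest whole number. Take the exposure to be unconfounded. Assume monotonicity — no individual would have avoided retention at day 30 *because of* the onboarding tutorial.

about 187 cases

p₁ = P(outcome | exposed) = 322/459 = 0.70153
p₀ = P(outcome | unexposed) = 363/1235 = 0.29393
PN = (p₁ − p₀)/p₁ = (0.70153 − 0.29393) / 0.70153 ≈ 0.58102.
Attributable cases ≈ PN × (exposed cases) = 0.58102 × 322 ≈ 187.09.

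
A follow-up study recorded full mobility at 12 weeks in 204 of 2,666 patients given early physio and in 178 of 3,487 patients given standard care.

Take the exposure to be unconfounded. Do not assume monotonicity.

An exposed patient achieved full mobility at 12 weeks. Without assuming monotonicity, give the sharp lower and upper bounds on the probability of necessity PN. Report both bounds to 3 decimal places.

0.333 ≤ PN ≤ 1.000

p₁ = P(outcome | exposed) = 204/2666 = 0.076519
p₀ = P(outcome | unexposed) = 178/3487 = 0.051047
Under exogeneity alone the bounds on PN are max{0,(p₁−p₀)/p₁} ≤ PN ≤ min{1,(1−p₀)/p₁}.
  lower = (p₁ − p₀)/p₁ = 0.025472 / 0.076519 ≈ 0.3329
  upper = min{1, (1 − p₀)/p₁} = 0.94895 / 0.076519 ≈ 12.4015 → capped at 1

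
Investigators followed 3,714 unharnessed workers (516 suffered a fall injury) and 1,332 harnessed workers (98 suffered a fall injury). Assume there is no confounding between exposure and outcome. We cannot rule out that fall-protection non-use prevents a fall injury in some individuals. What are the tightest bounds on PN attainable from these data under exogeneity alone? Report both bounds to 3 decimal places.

p₁ = P(outcome | exposed) = 516/3714 = 0.13893
p₀ = P(outcome | unexposed) = 98/1332 = 0.073574
Under exogeneity alone the bounds on PN are max{0,(p₁−p₀)/p₁} ≤ PN ≤ min{1,(1−p₀)/p₁}.
  lower = (p₁ − p₀)/p₁ = 0.06536 / 0.13893 ≈ 0.4704
  upper = min{1, (1 − p₀)/p₁} = 0.92643 / 0.13893 ≈ 6.6681 → capped at 1

0.470 ≤ PN ≤ 1.000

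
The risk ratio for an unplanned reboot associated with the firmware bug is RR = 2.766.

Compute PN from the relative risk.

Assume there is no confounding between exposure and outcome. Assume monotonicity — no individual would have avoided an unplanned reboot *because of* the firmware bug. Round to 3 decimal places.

PN ≈ 0.638

Under exogeneity and monotonicity, PN = (RR − 1) / RR = 1 − 1/RR.
PN = (2.766 − 1) / 2.766 = 1.766 / 2.766 ≈ 0.6385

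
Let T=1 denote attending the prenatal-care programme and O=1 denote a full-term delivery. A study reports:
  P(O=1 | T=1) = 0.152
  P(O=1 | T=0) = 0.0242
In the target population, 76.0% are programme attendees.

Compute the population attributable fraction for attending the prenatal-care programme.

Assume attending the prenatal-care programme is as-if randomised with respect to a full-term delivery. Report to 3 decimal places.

Let p₁ = 0.152, p₀ = 0.0242.
Overall risk P(Y=1) = π·p₁ + (1−π)·p₀ = 0.76×0.152 + 0.24×0.0242 = 0.12133.
Under exogeneity, PAF = [P(Y=1) − p₀] / P(Y=1).
PAF = (0.12133 − 0.0242) / 0.12133 ≈ 0.8005

PAF ≈ 0.801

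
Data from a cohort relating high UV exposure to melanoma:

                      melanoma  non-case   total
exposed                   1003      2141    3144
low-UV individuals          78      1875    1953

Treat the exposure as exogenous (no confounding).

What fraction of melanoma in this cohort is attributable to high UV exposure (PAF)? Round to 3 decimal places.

PAF ≈ 0.812

p₁ = P(outcome | exposed) = 1003/3144 = 0.31902
p₀ = P(outcome | unexposed) = 78/1953 = 0.039939
Exposure prevalence π = 3144/5097 = 0.61683; overall risk P(Y=1) = 0.21209.
Under exogeneity, PAF = [P(Y=1) − p₀]/P(Y=1).
PAF = (0.21209 − 0.039939) / 0.21209 ≈ 0.8117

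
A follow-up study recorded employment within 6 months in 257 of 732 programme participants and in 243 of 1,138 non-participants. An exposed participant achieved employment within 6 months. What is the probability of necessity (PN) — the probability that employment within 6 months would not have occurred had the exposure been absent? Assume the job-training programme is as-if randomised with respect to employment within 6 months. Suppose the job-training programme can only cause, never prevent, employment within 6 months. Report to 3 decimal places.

p₁ = P(outcome | exposed) = 257/732 = 0.35109
p₀ = P(outcome | unexposed) = 243/1138 = 0.21353
Under exogeneity and monotonicity, PN = (p₁ − p₀) / p₁.
PN = (0.35109 − 0.21353) / 0.35109 = 0.13756 / 0.35109 ≈ 0.3918

PN ≈ 0.392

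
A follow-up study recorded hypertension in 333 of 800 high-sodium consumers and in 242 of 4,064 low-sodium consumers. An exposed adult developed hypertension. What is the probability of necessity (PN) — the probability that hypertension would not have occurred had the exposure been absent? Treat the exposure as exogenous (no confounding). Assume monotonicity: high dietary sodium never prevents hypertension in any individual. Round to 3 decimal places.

p₁ = P(outcome | exposed) = 333/800 = 0.41625
p₀ = P(outcome | unexposed) = 242/4064 = 0.059547
Under exogeneity and monotonicity, PN = (p₁ − p₀) / p₁.
PN = (0.41625 − 0.059547) / 0.41625 = 0.3567 / 0.41625 ≈ 0.8569

PN ≈ 0.857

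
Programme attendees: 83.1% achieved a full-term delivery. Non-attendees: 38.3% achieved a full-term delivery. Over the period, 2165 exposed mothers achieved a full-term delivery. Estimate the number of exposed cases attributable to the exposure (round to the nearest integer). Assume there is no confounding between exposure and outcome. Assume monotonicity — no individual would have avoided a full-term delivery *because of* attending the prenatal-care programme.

about 1167 cases

p₁ = 0.831, p₀ = 0.383.
PN = (p₁ − p₀)/p₁ = (0.831 − 0.383) / 0.831 ≈ 0.53911.
Attributable cases ≈ PN × (exposed cases) = 0.53911 × 2165 ≈ 1167.17.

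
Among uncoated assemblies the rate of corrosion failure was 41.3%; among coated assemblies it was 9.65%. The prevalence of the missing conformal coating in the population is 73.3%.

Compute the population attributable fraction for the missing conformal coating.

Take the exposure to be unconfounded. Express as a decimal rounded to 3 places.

PAF ≈ 0.706

p₁ = 0.413, p₀ = 0.0965.
Overall risk P(Y=1) = π·p₁ + (1−π)·p₀ = 0.733×0.413 + 0.267×0.0965 = 0.32849.
Under exogeneity, PAF = [P(Y=1) − p₀] / P(Y=1).
PAF = (0.32849 − 0.0965) / 0.32849 ≈ 0.7062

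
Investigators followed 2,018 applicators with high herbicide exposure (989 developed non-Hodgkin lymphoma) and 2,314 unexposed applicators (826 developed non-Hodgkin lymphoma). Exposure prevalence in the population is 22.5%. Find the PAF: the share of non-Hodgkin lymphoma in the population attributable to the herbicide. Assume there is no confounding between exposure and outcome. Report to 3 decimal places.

PAF ≈ 0.077

p₁ = P(outcome | exposed) = 989/2018 = 0.49009
p₀ = P(outcome | unexposed) = 826/2314 = 0.35696
Overall risk P(Y=1) = π·p₁ + (1−π)·p₀ = 0.225×0.49009 + 0.775×0.35696 = 0.38691.
Under exogeneity, PAF = [P(Y=1) − p₀] / P(Y=1).
PAF = (0.38691 − 0.35696) / 0.38691 ≈ 0.0774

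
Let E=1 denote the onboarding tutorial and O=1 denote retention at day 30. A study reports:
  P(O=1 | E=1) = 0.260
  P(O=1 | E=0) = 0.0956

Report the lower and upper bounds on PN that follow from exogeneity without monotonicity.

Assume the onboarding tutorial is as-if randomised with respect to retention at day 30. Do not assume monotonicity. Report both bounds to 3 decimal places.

Let p₁ = 0.26, p₀ = 0.0956.
Under exogeneity alone the bounds on PN are max{0,(p₁−p₀)/p₁} ≤ PN ≤ min{1,(1−p₀)/p₁}.
  lower = (p₁ − p₀)/p₁ = 0.1644 / 0.26 ≈ 0.6323
  upper = min{1, (1 − p₀)/p₁} = 0.9044 / 0.26 ≈ 3.4785 → capped at 1

0.632 ≤ PN ≤ 1.000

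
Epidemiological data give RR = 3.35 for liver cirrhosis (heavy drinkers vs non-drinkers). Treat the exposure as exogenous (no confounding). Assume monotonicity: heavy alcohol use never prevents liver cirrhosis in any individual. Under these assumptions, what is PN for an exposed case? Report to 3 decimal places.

PN ≈ 0.701

Under exogeneity and monotonicity, PN = (RR − 1) / RR = 1 − 1/RR.
PN = (3.35 − 1) / 3.35 = 2.35 / 3.35 ≈ 0.7015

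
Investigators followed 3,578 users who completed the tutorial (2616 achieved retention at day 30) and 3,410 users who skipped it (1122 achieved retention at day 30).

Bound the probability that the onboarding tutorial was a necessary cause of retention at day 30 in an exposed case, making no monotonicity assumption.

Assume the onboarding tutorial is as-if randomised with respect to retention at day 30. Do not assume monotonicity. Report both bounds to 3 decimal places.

p₁ = P(outcome | exposed) = 2616/3578 = 0.73113
p₀ = P(outcome | unexposed) = 1122/3410 = 0.32903
Under exogeneity alone the bounds on PN are max{0,(p₁−p₀)/p₁} ≤ PN ≤ min{1,(1−p₀)/p₁}.
  lower = (p₁ − p₀)/p₁ = 0.4021 / 0.73113 ≈ 0.5500
  upper = min{1, (1 − p₀)/p₁} = 0.67097 / 0.73113 ≈ 0.9177

0.550 ≤ PN ≤ 0.918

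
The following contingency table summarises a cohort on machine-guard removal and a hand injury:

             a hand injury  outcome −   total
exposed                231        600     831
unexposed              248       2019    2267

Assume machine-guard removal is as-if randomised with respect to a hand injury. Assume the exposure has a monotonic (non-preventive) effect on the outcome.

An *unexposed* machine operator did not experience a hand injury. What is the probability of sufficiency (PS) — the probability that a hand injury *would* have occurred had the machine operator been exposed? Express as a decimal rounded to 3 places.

PS ≈ 0.189

p₁ = P(outcome | exposed) = 231/831 = 0.27798
p₀ = P(outcome | unexposed) = 248/2267 = 0.1094
Under exogeneity and monotonicity, PS = (p₁ − p₀)/(1 − p₀).
PS = (0.27798 − 0.1094) / 0.8906 ≈ 0.1893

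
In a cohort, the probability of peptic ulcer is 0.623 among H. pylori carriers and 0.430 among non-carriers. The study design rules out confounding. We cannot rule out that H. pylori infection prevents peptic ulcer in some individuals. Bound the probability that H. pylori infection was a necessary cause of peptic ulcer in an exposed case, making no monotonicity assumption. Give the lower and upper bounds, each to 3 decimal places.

0.310 ≤ PN ≤ 0.915

Let p₁ = 0.623, p₀ = 0.43.
Under exogeneity alone the bounds on PN are max{0,(p₁−p₀)/p₁} ≤ PN ≤ min{1,(1−p₀)/p₁}.
  lower = (p₁ − p₀)/p₁ = 0.193 / 0.623 ≈ 0.3098
  upper = min{1, (1 − p₀)/p₁} = 0.57 / 0.623 ≈ 0.9149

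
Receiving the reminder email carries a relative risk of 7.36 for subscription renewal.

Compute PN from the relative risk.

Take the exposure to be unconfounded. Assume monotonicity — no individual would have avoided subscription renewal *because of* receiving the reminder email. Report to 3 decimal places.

Under exogeneity and monotonicity, PN = (RR − 1) / RR = 1 − 1/RR.
PN = (7.36 − 1) / 7.36 = 6.36 / 7.36 ≈ 0.8641

PN ≈ 0.864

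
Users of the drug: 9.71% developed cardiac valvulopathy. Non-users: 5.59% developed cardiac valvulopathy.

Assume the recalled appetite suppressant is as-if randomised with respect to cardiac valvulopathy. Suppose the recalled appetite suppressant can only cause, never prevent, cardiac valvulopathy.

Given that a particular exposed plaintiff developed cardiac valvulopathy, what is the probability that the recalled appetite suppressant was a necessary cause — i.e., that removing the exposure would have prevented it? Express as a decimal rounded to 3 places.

p₁ = 0.0971, p₀ = 0.0559.
Under exogeneity and monotonicity, PN = (p₁ − p₀) / p₁.
PN = (0.0971 − 0.0559) / 0.0971 = 0.0412 / 0.0971 ≈ 0.4243

PN ≈ 0.424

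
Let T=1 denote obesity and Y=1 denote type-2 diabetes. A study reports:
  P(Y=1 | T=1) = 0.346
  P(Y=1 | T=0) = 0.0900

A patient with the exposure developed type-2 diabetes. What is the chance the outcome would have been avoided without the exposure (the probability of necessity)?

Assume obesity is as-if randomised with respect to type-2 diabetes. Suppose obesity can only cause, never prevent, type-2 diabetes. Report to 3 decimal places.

Let p₁ = 0.346, p₀ = 0.09.
Under exogeneity and monotonicity, PN = (p₁ − p₀) / p₁.
PN = (0.346 − 0.09) / 0.346 = 0.256 / 0.346 ≈ 0.7399

PN ≈ 0.740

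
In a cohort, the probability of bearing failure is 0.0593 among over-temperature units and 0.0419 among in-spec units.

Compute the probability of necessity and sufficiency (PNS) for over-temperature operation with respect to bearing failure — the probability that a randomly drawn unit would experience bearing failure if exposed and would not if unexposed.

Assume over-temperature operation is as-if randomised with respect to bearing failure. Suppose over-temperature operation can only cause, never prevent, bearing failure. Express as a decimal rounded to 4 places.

PNS ≈ 0.0174

Let p₁ = 0.0593, p₀ = 0.0419.
Under exogeneity and monotonicity, PNS = p₁ − p₀.
PNS = 0.0593 − 0.0419 = 0.0174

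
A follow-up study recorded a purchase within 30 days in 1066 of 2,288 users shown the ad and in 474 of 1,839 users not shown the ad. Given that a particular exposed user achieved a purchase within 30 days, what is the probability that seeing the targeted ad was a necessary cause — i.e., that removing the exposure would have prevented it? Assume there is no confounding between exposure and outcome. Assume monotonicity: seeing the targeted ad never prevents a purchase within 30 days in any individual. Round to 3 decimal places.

p₁ = P(outcome | exposed) = 1066/2288 = 0.46591
p₀ = P(outcome | unexposed) = 474/1839 = 0.25775
Under exogeneity and monotonicity, PN = (p₁ − p₀) / p₁.
PN = (0.46591 − 0.25775) / 0.46591 = 0.20816 / 0.46591 ≈ 0.4468

PN ≈ 0.447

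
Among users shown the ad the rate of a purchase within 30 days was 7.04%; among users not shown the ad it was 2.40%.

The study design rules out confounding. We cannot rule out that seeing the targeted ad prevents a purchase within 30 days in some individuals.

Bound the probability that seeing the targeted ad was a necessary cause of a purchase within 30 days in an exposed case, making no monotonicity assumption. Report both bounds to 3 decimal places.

0.659 ≤ PN ≤ 1.000

p₁ = 0.0704, p₀ = 0.024.
Under exogeneity alone the bounds on PN are max{0,(p₁−p₀)/p₁} ≤ PN ≤ min{1,(1−p₀)/p₁}.
  lower = (p₁ − p₀)/p₁ = 0.0464 / 0.0704 ≈ 0.6591
  upper = min{1, (1 − p₀)/p₁} = 0.976 / 0.0704 ≈ 13.8636 → capped at 1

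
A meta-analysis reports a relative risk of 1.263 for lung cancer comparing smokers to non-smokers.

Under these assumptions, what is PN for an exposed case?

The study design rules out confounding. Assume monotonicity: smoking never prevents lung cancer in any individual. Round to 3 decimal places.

Under exogeneity and monotonicity, PN = (RR − 1) / RR = 1 − 1/RR.
PN = (1.263 − 1) / 1.263 = 0.263 / 1.263 ≈ 0.2082

PN ≈ 0.208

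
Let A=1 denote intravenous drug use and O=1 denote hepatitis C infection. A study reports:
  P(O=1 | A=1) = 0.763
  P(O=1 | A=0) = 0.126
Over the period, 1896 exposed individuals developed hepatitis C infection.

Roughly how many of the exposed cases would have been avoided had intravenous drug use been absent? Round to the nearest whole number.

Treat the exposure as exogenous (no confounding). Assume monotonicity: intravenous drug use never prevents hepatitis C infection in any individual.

about 1583 cases

Let p₁ = 0.763, p₀ = 0.126.
PN = (p₁ − p₀)/p₁ = (0.763 − 0.126) / 0.763 ≈ 0.83486.
Attributable cases ≈ PN × (exposed cases) = 0.83486 × 1896 ≈ 1582.90.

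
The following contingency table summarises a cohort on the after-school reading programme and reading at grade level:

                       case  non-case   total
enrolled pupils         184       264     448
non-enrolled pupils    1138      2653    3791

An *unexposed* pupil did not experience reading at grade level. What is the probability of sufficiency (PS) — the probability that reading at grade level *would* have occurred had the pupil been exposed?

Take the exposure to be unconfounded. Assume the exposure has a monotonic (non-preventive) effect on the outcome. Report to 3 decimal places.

PS ≈ 0.158

p₁ = P(outcome | exposed) = 184/448 = 0.41071
p₀ = P(outcome | unexposed) = 1138/3791 = 0.30018
Under exogeneity and monotonicity, PS = (p₁ − p₀) / (1 − p₀).
PS = (0.41071 − 0.30018) / (1 − 0.30018) = 0.11053 / 0.69982 ≈ 0.1579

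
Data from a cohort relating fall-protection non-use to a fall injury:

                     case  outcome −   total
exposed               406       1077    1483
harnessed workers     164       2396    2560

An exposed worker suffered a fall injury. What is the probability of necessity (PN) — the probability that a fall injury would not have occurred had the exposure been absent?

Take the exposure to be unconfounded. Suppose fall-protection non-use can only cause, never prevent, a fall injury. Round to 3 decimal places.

p₁ = P(outcome | exposed) = 406/1483 = 0.27377
p₀ = P(outcome | unexposed) = 164/2560 = 0.064062
Under exogeneity and monotonicity, PN = (p₁ − p₀)/p₁.
PN = (0.27377 − 0.064062) / 0.27377 ≈ 0.7660

PN ≈ 0.766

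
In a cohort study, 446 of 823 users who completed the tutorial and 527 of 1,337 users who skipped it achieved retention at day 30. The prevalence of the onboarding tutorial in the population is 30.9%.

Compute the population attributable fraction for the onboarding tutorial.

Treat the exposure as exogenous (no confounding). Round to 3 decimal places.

PAF ≈ 0.104

p₁ = P(outcome | exposed) = 446/823 = 0.54192
p₀ = P(outcome | unexposed) = 527/1337 = 0.39417
Overall risk P(Y=1) = π·p₁ + (1−π)·p₀ = 0.309×0.54192 + 0.691×0.39417 = 0.43982.
Under exogeneity, PAF = [P(Y=1) − p₀] / P(Y=1).
PAF = (0.43982 − 0.39417) / 0.43982 ≈ 0.1038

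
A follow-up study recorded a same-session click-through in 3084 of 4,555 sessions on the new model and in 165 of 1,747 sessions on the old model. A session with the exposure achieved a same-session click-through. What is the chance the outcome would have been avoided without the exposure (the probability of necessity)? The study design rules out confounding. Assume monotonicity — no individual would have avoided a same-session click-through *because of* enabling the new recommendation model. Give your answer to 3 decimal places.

p₁ = P(outcome | exposed) = 3084/4555 = 0.67706
p₀ = P(outcome | unexposed) = 165/1747 = 0.094448
Under exogeneity and monotonicity, PN = (p₁ − p₀) / p₁.
PN = (0.67706 − 0.094448) / 0.67706 = 0.58261 / 0.67706 ≈ 0.8605

PN ≈ 0.861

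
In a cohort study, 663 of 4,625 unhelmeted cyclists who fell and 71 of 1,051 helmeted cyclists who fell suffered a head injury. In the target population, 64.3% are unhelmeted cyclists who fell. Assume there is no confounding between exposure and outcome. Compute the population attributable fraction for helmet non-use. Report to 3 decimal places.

PAF ≈ 0.419

p₁ = P(outcome | exposed) = 663/4625 = 0.14335
p₀ = P(outcome | unexposed) = 71/1051 = 0.067555
Overall risk P(Y=1) = π·p₁ + (1−π)·p₀ = 0.643×0.14335 + 0.357×0.067555 = 0.11629.
Under exogeneity, PAF = [P(Y=1) − p₀] / P(Y=1).
PAF = (0.11629 − 0.067555) / 0.11629 ≈ 0.4191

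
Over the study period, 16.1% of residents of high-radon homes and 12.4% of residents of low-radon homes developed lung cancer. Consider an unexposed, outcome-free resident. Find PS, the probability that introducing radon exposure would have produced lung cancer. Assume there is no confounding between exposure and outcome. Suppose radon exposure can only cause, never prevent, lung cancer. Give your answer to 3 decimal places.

PS ≈ 0.042

p₁ = 0.161, p₀ = 0.124.
Under exogeneity and monotonicity, PS = (p₁ − p₀) / (1 − p₀).
PS = (0.161 − 0.124) / (1 − 0.124) = 0.037 / 0.876 ≈ 0.0422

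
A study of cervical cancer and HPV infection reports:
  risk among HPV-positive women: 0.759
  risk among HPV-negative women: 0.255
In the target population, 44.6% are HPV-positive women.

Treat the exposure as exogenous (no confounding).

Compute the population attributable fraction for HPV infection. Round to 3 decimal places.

Let p₁ = 0.759, p₀ = 0.255.
Overall risk P(Y=1) = π·p₁ + (1−π)·p₀ = 0.446×0.759 + 0.554×0.255 = 0.47978.
Under exogeneity, PAF = [P(Y=1) − p₀] / P(Y=1).
PAF = (0.47978 − 0.255) / 0.47978 ≈ 0.4685

PAF ≈ 0.469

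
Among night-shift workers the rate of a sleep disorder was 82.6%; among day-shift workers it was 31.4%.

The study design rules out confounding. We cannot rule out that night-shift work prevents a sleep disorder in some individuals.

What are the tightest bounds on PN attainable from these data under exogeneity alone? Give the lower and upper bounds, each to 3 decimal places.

0.620 ≤ PN ≤ 0.831

p₁ = 0.826, p₀ = 0.314.
Under exogeneity alone the bounds on PN are max{0,(p₁−p₀)/p₁} ≤ PN ≤ min{1,(1−p₀)/p₁}.
  lower = (p₁ − p₀)/p₁ = 0.512 / 0.826 ≈ 0.6199
  upper = min{1, (1 − p₀)/p₁} = 0.686 / 0.826 ≈ 0.8305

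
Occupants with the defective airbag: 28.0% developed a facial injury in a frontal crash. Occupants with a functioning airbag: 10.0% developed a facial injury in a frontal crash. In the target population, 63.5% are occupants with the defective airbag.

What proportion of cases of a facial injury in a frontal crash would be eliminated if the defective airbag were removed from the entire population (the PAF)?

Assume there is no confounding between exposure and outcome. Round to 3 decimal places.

p₁ = 0.28, p₀ = 0.1.
Overall risk P(Y=1) = π·p₁ + (1−π)·p₀ = 0.635×0.28 + 0.365×0.1 = 0.2143.
Under exogeneity, PAF = [P(Y=1) − p₀] / P(Y=1).
PAF = (0.2143 − 0.1) / 0.2143 ≈ 0.5334

PAF ≈ 0.533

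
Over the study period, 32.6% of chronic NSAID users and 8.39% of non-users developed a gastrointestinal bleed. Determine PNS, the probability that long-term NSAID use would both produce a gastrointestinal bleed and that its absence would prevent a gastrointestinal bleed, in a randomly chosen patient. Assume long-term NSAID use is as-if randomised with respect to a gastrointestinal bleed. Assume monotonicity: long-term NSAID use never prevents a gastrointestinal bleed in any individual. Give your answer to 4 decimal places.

PNS ≈ 0.2421

p₁ = 0.326, p₀ = 0.0839.
Under exogeneity and monotonicity, PNS = p₁ − p₀.
PNS = 0.326 − 0.0839 = 0.2421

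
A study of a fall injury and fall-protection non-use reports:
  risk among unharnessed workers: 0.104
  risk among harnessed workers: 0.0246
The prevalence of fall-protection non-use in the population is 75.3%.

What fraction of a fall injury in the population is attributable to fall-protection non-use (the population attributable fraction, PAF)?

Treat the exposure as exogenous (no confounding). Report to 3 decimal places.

Let p₁ = 0.104, p₀ = 0.0246.
Overall risk P(Y=1) = π·p₁ + (1−π)·p₀ = 0.753×0.104 + 0.247×0.0246 = 0.084388.
Under exogeneity, PAF = [P(Y=1) − p₀] / P(Y=1).
PAF = (0.084388 − 0.0246) / 0.084388 ≈ 0.7085

PAF ≈ 0.708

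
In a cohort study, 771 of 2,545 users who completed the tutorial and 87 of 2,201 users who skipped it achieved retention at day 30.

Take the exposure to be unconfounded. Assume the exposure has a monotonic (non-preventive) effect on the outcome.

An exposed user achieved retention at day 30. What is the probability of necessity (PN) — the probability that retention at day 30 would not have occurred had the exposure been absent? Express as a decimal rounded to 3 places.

p₁ = P(outcome | exposed) = 771/2545 = 0.30295
p₀ = P(outcome | unexposed) = 87/2201 = 0.039527
Under exogeneity and monotonicity, PN = (p₁ − p₀) / p₁.
PN = (0.30295 − 0.039527) / 0.30295 = 0.26342 / 0.30295 ≈ 0.8695

PN ≈ 0.870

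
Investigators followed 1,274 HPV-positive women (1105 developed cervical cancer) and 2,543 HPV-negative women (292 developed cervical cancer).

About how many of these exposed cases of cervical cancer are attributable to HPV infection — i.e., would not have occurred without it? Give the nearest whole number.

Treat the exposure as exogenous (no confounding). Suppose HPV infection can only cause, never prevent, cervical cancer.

about 959 cases

p₁ = P(outcome | exposed) = 1105/1274 = 0.86735
p₀ = P(outcome | unexposed) = 292/2543 = 0.11483
PN = (p₁ − p₀)/p₁ = (0.86735 − 0.11483) / 0.86735 ≈ 0.86761.
Attributable cases ≈ PN × (exposed cases) = 0.86761 × 1105 ≈ 958.71.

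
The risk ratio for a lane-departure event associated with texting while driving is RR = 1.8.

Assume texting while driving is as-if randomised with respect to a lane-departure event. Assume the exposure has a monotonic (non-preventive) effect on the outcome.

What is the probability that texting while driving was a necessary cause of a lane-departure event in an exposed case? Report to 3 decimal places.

Under exogeneity and monotonicity, PN = (RR − 1) / RR = 1 − 1/RR.
PN = (1.8 − 1) / 1.8 = 0.8 / 1.8 ≈ 0.4444

PN ≈ 0.444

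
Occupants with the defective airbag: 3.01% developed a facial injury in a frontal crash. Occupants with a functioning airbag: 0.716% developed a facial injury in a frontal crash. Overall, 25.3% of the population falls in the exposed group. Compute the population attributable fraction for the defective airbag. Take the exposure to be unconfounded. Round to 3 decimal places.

PAF ≈ 0.448

p₁ = 0.0301, p₀ = 0.00716.
Overall risk P(Y=1) = π·p₁ + (1−π)·p₀ = 0.253×0.0301 + 0.747×0.00716 = 0.012964.
Under exogeneity, PAF = [P(Y=1) − p₀] / P(Y=1).
PAF = (0.012964 − 0.00716) / 0.012964 ≈ 0.4477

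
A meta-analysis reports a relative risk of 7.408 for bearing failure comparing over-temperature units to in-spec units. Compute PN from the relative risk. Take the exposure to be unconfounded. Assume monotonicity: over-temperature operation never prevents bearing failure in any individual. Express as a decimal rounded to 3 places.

Under exogeneity and monotonicity, PN = (RR − 1) / RR = 1 − 1/RR.
PN = (7.408 − 1) / 7.408 = 6.408 / 7.408 ≈ 0.8650

PN ≈ 0.865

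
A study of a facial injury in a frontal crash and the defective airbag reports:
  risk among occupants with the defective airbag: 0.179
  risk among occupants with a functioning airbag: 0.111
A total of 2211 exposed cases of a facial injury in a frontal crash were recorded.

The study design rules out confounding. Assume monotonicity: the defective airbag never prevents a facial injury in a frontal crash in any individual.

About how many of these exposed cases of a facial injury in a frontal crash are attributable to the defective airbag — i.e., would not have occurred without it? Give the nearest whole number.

about 840 cases

Let p₁ = 0.179, p₀ = 0.111.
PN = (p₁ − p₀)/p₁ = (0.179 − 0.111) / 0.179 ≈ 0.37989.
Attributable cases ≈ PN × (exposed cases) = 0.37989 × 2211 ≈ 839.93.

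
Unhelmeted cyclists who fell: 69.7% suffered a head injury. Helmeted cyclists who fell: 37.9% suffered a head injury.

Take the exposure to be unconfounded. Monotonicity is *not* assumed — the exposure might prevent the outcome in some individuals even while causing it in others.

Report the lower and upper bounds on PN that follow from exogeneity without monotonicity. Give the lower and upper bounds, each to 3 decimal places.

p₁ = 0.697, p₀ = 0.379.
Under exogeneity alone the bounds on PN are max{0,(p₁−p₀)/p₁} ≤ PN ≤ min{1,(1−p₀)/p₁}.
  lower = (p₁ − p₀)/p₁ = 0.318 / 0.697 ≈ 0.4562
  upper = min{1, (1 − p₀)/p₁} = 0.621 / 0.697 ≈ 0.8910

0.456 ≤ PN ≤ 0.891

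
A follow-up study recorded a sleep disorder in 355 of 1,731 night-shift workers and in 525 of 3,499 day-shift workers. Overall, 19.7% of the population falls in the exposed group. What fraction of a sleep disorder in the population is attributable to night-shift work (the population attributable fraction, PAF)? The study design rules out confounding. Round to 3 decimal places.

p₁ = P(outcome | exposed) = 355/1731 = 0.20508
p₀ = P(outcome | unexposed) = 525/3499 = 0.15004
Overall risk P(Y=1) = π·p₁ + (1−π)·p₀ = 0.197×0.20508 + 0.803×0.15004 = 0.16089.
Under exogeneity, PAF = [P(Y=1) − p₀] / P(Y=1).
PAF = (0.16089 − 0.15004) / 0.16089 ≈ 0.0674

PAF ≈ 0.067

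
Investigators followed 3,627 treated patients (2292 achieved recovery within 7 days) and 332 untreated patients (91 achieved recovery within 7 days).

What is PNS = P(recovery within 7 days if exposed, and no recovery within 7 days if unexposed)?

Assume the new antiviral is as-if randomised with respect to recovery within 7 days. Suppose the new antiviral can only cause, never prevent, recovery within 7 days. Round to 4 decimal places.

PNS ≈ 0.3578

p₁ = P(outcome | exposed) = 2292/3627 = 0.63193
p₀ = P(outcome | unexposed) = 91/332 = 0.2741
Under exogeneity and monotonicity, PNS = p₁ − p₀.
PNS = 0.63193 − 0.2741 = 0.35783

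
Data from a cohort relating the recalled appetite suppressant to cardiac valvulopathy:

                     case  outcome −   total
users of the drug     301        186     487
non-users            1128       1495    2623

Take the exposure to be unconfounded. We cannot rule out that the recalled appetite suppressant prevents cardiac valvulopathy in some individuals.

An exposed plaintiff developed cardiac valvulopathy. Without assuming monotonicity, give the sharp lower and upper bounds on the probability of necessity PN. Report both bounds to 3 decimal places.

0.304 ≤ PN ≤ 0.922

p₁ = P(outcome | exposed) = 301/487 = 0.61807
p₀ = P(outcome | unexposed) = 1128/2623 = 0.43004
Under exogeneity alone the bounds on PN are max{0,(p₁−p₀)/p₁} ≤ PN ≤ min{1,(1−p₀)/p₁}.
  lower = (p₁ − p₀)/p₁ = 0.18803 / 0.61807 ≈ 0.3042
  upper = min{1, (1 − p₀)/p₁} = 0.56996 / 0.61807 ≈ 0.9222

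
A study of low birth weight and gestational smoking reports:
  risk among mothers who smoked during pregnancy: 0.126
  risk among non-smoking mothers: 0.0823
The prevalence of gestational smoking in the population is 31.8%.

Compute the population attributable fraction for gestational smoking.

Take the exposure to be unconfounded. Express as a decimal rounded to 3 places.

Let p₁ = 0.126, p₀ = 0.0823.
Overall risk P(Y=1) = π·p₁ + (1−π)·p₀ = 0.318×0.126 + 0.682×0.0823 = 0.096197.
Under exogeneity, PAF = [P(Y=1) − p₀] / P(Y=1).
PAF = (0.096197 − 0.0823) / 0.096197 ≈ 0.1445

PAF ≈ 0.144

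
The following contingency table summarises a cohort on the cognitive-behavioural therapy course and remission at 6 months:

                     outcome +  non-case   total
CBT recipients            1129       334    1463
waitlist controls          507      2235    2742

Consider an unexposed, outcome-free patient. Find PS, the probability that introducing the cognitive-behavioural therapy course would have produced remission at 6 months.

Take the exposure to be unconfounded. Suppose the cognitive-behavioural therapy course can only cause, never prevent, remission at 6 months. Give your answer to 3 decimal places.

PS ≈ 0.720

p₁ = P(outcome | exposed) = 1129/1463 = 0.7717
p₀ = P(outcome | unexposed) = 507/2742 = 0.1849
Under exogeneity and monotonicity, PS = (p₁ − p₀)/(1 − p₀).
PS = (0.7717 − 0.1849) / 0.8151 ≈ 0.7199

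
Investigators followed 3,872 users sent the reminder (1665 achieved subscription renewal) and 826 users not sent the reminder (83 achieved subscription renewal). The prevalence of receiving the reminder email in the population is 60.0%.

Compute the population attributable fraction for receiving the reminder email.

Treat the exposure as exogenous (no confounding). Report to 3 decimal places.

p₁ = P(outcome | exposed) = 1665/3872 = 0.43001
p₀ = P(outcome | unexposed) = 83/826 = 0.10048
Overall risk P(Y=1) = π·p₁ + (1−π)·p₀ = 0.6×0.43001 + 0.4×0.10048 = 0.2982.
Under exogeneity, PAF = [P(Y=1) − p₀] / P(Y=1).
PAF = (0.2982 − 0.10048) / 0.2982 ≈ 0.6630

PAF ≈ 0.663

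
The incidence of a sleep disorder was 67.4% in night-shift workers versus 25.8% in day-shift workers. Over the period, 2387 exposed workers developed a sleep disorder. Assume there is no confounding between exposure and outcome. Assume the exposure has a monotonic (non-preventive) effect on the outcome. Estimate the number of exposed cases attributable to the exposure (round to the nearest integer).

p₁ = 0.674, p₀ = 0.258.
PN = (p₁ − p₀)/p₁ = (0.674 − 0.258) / 0.674 ≈ 0.61721.
Attributable cases ≈ PN × (exposed cases) = 0.61721 × 2387 ≈ 1473.28.

about 1473 cases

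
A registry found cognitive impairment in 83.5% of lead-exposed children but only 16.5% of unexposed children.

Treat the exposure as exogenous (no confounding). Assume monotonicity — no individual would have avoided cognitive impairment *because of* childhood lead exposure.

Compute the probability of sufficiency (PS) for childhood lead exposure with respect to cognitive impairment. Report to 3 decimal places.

PS ≈ 0.802

p₁ = 0.835, p₀ = 0.165.
Under exogeneity and monotonicity, PS = (p₁ − p₀) / (1 − p₀).
PS = (0.835 − 0.165) / (1 − 0.165) = 0.67 / 0.835 ≈ 0.8024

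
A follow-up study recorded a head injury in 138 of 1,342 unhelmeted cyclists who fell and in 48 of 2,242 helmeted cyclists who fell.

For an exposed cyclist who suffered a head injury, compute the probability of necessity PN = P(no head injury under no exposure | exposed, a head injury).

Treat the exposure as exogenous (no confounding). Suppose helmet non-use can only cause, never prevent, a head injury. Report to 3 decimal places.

p₁ = P(outcome | exposed) = 138/1342 = 0.10283
p₀ = P(outcome | unexposed) = 48/2242 = 0.021409
Under exogeneity and monotonicity, PN = (p₁ − p₀) / p₁.
PN = (0.10283 − 0.021409) / 0.10283 = 0.081422 / 0.10283 ≈ 0.7918

PN ≈ 0.792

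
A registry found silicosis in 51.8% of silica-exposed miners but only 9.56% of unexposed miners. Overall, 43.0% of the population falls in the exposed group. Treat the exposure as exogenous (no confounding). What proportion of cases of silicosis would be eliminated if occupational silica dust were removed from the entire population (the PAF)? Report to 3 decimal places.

p₁ = 0.518, p₀ = 0.0956.
Overall risk P(Y=1) = π·p₁ + (1−π)·p₀ = 0.43×0.518 + 0.57×0.0956 = 0.27723.
Under exogeneity, PAF = [P(Y=1) − p₀] / P(Y=1).
PAF = (0.27723 − 0.0956) / 0.27723 ≈ 0.6552

PAF ≈ 0.655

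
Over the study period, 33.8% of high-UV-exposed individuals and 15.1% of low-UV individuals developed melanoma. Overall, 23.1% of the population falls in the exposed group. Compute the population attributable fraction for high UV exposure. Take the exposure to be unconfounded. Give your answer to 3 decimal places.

PAF ≈ 0.222

p₁ = 0.338, p₀ = 0.151.
Overall risk P(Y=1) = π·p₁ + (1−π)·p₀ = 0.231×0.338 + 0.769×0.151 = 0.1942.
Under exogeneity, PAF = [P(Y=1) − p₀] / P(Y=1).
PAF = (0.1942 − 0.151) / 0.1942 ≈ 0.2224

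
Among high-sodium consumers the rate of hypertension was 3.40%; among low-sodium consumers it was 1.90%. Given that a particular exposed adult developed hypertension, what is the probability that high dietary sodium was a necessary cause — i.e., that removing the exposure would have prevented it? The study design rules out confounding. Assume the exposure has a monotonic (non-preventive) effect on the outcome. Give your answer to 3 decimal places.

p₁ = 0.034, p₀ = 0.019.
Under exogeneity and monotonicity, PN = (p₁ − p₀) / p₁.
PN = (0.034 − 0.019) / 0.034 = 0.015 / 0.034 ≈ 0.4412

PN ≈ 0.441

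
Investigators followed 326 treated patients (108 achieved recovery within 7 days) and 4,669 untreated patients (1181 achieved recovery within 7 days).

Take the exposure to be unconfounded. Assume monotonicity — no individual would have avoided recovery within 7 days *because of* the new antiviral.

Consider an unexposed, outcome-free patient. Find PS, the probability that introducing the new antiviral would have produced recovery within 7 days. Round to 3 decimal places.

PS ≈ 0.105

p₁ = P(outcome | exposed) = 108/326 = 0.33129
p₀ = P(outcome | unexposed) = 1181/4669 = 0.25294
Under exogeneity and monotonicity, PS = (p₁ − p₀) / (1 − p₀).
PS = (0.33129 − 0.25294) / (1 − 0.25294) = 0.078343 / 0.74706 ≈ 0.1049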